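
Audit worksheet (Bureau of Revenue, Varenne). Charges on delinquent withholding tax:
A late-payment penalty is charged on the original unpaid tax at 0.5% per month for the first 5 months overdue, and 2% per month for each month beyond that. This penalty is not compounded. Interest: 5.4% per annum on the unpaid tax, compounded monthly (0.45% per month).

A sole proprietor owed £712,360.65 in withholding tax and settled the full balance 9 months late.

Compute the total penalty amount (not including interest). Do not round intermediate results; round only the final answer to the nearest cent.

Penalty, months 1–5: 5 × 0.5% × £712,360.65 = £17,809.02…
Penalty, months 6–9: 4 × 2% × £712,360.65 = £56,988.85…
Total penalty = £17,809.02… + £56,988.85… = £74,797.87

£74,797.87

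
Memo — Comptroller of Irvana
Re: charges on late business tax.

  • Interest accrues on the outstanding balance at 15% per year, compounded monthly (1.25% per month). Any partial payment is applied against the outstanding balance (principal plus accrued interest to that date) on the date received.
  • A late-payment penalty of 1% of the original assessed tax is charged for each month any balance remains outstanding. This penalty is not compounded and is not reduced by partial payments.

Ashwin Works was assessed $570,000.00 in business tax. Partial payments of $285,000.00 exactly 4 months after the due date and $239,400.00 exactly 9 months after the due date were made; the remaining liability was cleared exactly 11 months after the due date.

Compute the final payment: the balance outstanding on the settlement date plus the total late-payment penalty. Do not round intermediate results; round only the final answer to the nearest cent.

$159,847.01

Balance at month 4: $570,000.0000 × (1 + 0.0125)^4 = $599,038.8420…
After $285,000.00 payment: $599,038.8420… − $285,000.00 = $314,038.8420…
Balance at month 9: $314,038.8420… × (1 + 0.0125)^5 = $334,163.1274…
After $239,400.00 payment: $334,163.1274… − $239,400.00 = $94,763.1274…
Balance at month 11: $94,763.1274… × (1 + 0.0125)^2 = $97,147.0123…
Penalty: 11 × 1% × $570,000.00 = $62,700.00
Final settlement = outstanding balance + penalty = $97,147.0123… + $62,700.00 = $159,847.01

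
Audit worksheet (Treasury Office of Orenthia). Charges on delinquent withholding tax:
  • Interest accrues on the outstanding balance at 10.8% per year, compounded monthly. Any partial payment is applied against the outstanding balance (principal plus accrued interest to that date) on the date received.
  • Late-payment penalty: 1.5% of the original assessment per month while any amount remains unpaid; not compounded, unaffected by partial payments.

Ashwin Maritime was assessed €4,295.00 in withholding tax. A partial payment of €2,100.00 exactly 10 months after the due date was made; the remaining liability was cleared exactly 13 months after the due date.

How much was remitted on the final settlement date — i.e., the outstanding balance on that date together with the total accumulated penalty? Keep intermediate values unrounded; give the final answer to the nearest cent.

€3,505.88

Monthly rate = 10.8% ÷ 12 = 0.9%
Balance at month 10: €4,295.0000 × (1 + 0.009)^10 = €4,697.5870…
After €2,100.00 payment: €4,697.5870… − €2,100.00 = €2,597.5870…
Balance at month 13: €2,597.5870… × (1 + 0.009)^3 = €2,668.3549…
Penalty: 13 × 1.5% × €4,295.00 = €837.53…
Final settlement = outstanding balance + penalty = €2,668.3549… + €837.53… = €3,505.88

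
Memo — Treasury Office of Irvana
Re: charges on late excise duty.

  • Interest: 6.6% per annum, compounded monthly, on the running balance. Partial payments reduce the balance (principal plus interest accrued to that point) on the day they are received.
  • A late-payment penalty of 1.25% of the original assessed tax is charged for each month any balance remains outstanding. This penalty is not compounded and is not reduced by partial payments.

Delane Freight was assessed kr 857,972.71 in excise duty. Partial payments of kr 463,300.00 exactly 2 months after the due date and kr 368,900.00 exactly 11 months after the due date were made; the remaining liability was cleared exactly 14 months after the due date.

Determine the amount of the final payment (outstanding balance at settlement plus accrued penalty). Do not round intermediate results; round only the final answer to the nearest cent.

kr 206,756.03

Monthly rate = 6.6% ÷ 12 = 0.55%
Balance at month 2: kr 857,972.7100 × (1 + 0.0055)^2 = kr 867,436.3635…
After kr 463,300.00 payment: kr 867,436.3635… − kr 463,300.00 = kr 404,136.3635…
Balance at month 11: kr 404,136.3635… × (1 + 0.0055)^9 = kr 424,586.9128…
After kr 368,900.00 payment: kr 424,586.9128… − kr 368,900.00 = kr 55,686.9128…
Balance at month 14: kr 55,686.9128… × (1 + 0.0055)^3 = kr 56,610.8098…
Penalty: 14 × 1.25% × kr 857,972.71 = kr 150,145.22…
Final settlement = outstanding balance + penalty = kr 56,610.8098… + kr 150,145.22… = kr 206,756.03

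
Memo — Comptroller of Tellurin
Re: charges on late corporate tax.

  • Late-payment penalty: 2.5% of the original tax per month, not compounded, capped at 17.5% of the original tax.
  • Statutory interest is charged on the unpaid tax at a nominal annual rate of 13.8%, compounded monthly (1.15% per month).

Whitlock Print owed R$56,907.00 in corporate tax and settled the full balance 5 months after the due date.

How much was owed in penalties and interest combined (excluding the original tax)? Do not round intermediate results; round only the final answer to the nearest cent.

R$10,461.66

Penalty: 5 × 2.5% × R$56,907.00 = R$7,113.38… (below the 17.5% cap of R$9,958.73…)
Interest: R$56,907.00 × ((1 + 0.0115)^5 − 1) = R$56,907.00 × 0.0588378… = R$3,348.2825…
Penalties + interest = R$7,113.3750 + R$3,348.2825… = R$10,461.66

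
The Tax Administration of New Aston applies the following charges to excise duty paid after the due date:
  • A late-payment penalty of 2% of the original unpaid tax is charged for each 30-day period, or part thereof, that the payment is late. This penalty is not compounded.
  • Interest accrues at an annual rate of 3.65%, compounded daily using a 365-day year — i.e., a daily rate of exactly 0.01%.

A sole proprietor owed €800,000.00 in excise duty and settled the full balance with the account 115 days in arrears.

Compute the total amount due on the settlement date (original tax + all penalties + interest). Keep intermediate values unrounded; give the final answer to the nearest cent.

€873,252.64

Penalty periods: ⌈115/30⌉ = 4; penalty = 4 × 2% × €800,000.00 = €64,000.00
Interest: €800,000.00 × ((1 + 0.0001)^115 − 1) = €800,000.00 × 0.01156580… = €9,252.6381…
Total = €800,000.00 + €64,000.0000 + €9,252.6381… = €873,252.64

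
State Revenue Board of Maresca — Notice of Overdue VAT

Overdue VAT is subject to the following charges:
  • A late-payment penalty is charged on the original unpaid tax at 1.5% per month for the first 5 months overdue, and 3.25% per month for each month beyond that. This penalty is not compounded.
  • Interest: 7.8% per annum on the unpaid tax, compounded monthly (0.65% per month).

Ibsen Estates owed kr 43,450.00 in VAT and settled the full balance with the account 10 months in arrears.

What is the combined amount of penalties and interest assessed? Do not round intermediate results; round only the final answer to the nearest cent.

kr 13,227.68

Penalty, months 1–5: 5 × 1.5% × kr 43,450.00 = kr 3,258.75
Penalty, months 6–10: 5 × 3.25% × kr 43,450.00 = kr 7,060.63…
Interest: kr 43,450.00 × ((1 + 0.0065)^10 − 1) = kr 43,450.00 × 0.0669346… = kr 2,908.3076…
Penalties + interest = kr 10,319.3750 + kr 2,908.3076… = kr 13,227.68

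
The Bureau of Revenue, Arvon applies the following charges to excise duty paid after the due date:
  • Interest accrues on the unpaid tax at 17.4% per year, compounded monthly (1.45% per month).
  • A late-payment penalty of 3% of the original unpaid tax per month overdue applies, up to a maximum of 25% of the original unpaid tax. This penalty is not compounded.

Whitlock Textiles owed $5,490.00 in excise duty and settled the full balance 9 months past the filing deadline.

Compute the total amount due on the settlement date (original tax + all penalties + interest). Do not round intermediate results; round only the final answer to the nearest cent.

Penalty (uncapped): 9 × 3% × $5,490.00 = $1,482.30; cap = 25% × $5,490.00 = $1,372.50 → penalty = $1,372.50
Interest: $5,490.00 × ((1 + 0.0145)^9 − 1) = $5,490.00 × 0.1383307… = $759.4357…
Total = $5,490.00 + $1,372.5000 + $759.4357… = $7,621.94

$7,621.94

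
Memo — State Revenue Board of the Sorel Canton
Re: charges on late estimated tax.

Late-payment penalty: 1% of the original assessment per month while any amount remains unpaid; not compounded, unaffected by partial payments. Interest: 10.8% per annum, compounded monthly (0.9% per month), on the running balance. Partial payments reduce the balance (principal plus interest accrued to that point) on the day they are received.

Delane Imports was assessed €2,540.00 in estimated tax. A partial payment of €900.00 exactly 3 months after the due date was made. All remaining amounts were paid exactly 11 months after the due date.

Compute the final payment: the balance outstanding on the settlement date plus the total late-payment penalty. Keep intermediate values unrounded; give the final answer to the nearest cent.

€2,115.61

Balance at month 3: €2,540.0000 × (1 + 0.009)^3 = €2,609.1991…
After €900.00 payment: €2,609.1991… − €900.00 = €1,709.1991…
Balance at month 11: €1,709.1991… × (1 + 0.009)^8 = €1,836.2084…
Penalty: 11 × 1% × €2,540.00 = €279.40
Final settlement = outstanding balance + penalty = €1,836.2084… + €279.40 = €2,115.61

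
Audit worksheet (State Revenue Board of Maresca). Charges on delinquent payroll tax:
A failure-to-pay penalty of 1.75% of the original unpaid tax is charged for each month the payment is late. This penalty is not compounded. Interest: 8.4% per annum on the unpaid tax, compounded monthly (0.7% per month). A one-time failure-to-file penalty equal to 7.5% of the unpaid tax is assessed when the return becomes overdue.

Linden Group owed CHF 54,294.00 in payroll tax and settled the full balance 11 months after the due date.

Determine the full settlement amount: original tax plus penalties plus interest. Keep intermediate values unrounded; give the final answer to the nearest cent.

Failure-to-file penalty: 7.5% × CHF 54,294.00 = CHF 4,072.05
Failure-to-pay penalty: 11 × 1.75% × CHF 54,294.00 = CHF 10,451.60…
Interest: CHF 54,294.00 × ((1 + 0.007)^11 − 1) = CHF 54,294.00 × 0.0797524… = CHF 4,330.0765…
Total = CHF 54,294.00 + CHF 14,523.6450 + CHF 4,330.0765… = CHF 73,147.72

CHF 73,147.72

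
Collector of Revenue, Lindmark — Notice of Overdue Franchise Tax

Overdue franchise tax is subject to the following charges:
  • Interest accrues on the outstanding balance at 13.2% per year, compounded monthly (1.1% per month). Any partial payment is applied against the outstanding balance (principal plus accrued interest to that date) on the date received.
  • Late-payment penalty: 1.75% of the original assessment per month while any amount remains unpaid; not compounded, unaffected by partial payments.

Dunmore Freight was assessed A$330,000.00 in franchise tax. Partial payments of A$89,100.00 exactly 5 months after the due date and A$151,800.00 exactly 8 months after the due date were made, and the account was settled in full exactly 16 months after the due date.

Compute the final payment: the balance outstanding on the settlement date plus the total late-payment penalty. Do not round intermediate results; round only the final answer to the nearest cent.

A$219,348.36

Balance at month 5: A$330,000.0000 × (1 + 0.011)^5 = A$348,553.7165…
After A$89,100.00 payment: A$348,553.7165… − A$89,100.00 = A$259,453.7165…
Balance at month 8: A$259,453.7165… × (1 + 0.011)^3 = A$268,110.2162…
After A$151,800.00 payment: A$268,110.2162… − A$151,800.00 = A$116,310.2162…
Balance at month 16: A$116,310.2162… × (1 + 0.011)^8 = A$126,948.3638…
Penalty: 16 × 1.75% × A$330,000.00 = A$92,400.00
Final settlement = outstanding balance + penalty = A$126,948.3638… + A$92,400.00 = A$219,348.36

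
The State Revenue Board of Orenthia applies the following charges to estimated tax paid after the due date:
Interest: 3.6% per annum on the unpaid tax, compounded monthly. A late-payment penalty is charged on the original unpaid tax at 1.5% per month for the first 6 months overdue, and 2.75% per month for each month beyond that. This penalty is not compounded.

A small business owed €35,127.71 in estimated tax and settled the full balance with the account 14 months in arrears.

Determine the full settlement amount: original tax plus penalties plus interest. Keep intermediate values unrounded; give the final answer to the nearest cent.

Penalty, months 1–6: 6 × 1.5% × €35,127.71 = €3,161.49…
Penalty, months 7–14: 8 × 2.75% × €35,127.71 = €7,728.10…
Interest (3.6%/yr ÷ 12 = 0.3%/month): €35,127.71 × ((1 + 0.003)^14 − 1) = €1,504.4815…
Total = €35,127.71 + €10,889.5901 + €1,504.4815… = €47,521.78

€47,521.78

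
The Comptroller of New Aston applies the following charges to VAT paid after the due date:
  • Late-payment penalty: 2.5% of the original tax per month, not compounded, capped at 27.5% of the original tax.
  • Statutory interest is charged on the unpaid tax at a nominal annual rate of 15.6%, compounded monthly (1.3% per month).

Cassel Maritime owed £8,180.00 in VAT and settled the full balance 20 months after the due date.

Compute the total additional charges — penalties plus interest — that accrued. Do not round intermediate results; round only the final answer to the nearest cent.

Penalty (uncapped): 20 × 2.5% × £8,180.00 = £4,090.00; cap = 27.5% × £8,180.00 = £2,249.50 → penalty = £2,249.50
Interest: £8,180.00 × ((1 + 0.013)^20 − 1) = £8,180.00 × 0.2947589… = £2,411.1279…
Penalties + interest = £2,249.5000 + £2,411.1279… = £4,660.63

£4,660.63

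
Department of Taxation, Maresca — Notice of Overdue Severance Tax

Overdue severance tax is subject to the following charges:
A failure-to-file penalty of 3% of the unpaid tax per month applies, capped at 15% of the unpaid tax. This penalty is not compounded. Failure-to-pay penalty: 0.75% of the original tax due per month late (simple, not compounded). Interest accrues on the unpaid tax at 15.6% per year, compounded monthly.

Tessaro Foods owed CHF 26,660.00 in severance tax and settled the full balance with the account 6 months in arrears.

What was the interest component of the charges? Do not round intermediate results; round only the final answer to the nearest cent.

CHF 2,148.25

Interest (15.6%/yr ÷ 12 = 1.3%/month): CHF 26,660.00 × ((1 + 0.013)^6 − 1) = CHF 2,148.2460…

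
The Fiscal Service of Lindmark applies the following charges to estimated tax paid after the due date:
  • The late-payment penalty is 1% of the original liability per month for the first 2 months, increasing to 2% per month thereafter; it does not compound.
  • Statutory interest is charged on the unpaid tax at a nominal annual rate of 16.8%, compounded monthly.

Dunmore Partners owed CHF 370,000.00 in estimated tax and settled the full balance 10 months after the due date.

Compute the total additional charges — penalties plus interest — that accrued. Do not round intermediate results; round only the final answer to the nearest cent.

Penalty, months 1–2: 2 × 1% × CHF 370,000.00 = CHF 7,400.00
Penalty, months 3–10: 8 × 2% × CHF 370,000.00 = CHF 59,200.00
Interest (16.8%/yr ÷ 12 = 1.4%/month): CHF 370,000.00 × ((1 + 0.014)^10 − 1) = CHF 55,188.2693…
Penalties + interest = CHF 66,600.0000 + CHF 55,188.2693… = CHF 121,788.27

CHF 121,788.27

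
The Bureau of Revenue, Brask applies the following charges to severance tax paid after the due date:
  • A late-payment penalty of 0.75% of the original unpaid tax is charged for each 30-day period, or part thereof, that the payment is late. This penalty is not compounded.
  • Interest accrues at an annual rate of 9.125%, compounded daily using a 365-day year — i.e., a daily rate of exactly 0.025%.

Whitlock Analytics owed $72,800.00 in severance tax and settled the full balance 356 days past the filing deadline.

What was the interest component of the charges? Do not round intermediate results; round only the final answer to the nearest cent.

$6,775.39

Interest: $72,800.00 × ((1 + 0.00025)^356 − 1) = $72,800.00 × 0.09306850… = $6,775.3866…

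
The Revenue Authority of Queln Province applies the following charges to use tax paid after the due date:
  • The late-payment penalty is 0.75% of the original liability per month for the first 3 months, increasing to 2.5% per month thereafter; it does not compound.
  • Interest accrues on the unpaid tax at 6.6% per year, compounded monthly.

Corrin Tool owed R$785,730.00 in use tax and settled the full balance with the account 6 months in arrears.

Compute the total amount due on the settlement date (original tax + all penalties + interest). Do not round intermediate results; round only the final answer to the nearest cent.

R$888,626.92

Penalty, months 1–3: 3 × 0.75% × R$785,730.00 = R$17,678.93…
Penalty, months 4–6: 3 × 2.5% × R$785,730.00 = R$58,929.75
Interest (6.6%/yr ÷ 12 = 0.55%/month): R$785,730.00 × ((1 + 0.0055)^6 − 1) = R$26,288.2403…
Total = R$785,730.00 + R$76,608.6750 + R$26,288.2403… = R$888,626.92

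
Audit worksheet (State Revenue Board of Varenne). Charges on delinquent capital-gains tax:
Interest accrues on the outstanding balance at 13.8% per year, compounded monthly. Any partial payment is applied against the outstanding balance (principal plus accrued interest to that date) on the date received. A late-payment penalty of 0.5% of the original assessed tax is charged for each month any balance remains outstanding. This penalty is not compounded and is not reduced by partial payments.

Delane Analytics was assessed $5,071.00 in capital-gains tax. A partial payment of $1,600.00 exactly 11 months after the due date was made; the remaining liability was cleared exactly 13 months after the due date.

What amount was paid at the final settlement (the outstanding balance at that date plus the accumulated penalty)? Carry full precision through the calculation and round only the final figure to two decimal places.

Monthly rate = 13.8% ÷ 12 = 1.15%
Balance at month 11: $5,071.0000 × (1 + 0.0115)^11 = $5,750.6690…
After $1,600.00 payment: $5,750.6690… − $1,600.00 = $4,150.6690…
Balance at month 13: $4,150.6690… × (1 + 0.0115)^2 = $4,246.6833…
Penalty: 13 × 0.5% × $5,071.00 = $329.62…
Final settlement = outstanding balance + penalty = $4,246.6833… + $329.62… = $4,576.30

$4,576.30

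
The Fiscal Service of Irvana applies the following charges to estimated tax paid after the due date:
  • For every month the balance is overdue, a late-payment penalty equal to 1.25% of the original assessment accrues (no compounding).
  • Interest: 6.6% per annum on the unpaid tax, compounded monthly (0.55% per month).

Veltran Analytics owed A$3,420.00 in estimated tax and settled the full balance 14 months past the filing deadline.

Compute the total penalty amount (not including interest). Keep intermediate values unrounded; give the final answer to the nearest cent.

Late-payment penalty: 14 × 1.25% × A$3,420.00 = A$598.50

A$598.50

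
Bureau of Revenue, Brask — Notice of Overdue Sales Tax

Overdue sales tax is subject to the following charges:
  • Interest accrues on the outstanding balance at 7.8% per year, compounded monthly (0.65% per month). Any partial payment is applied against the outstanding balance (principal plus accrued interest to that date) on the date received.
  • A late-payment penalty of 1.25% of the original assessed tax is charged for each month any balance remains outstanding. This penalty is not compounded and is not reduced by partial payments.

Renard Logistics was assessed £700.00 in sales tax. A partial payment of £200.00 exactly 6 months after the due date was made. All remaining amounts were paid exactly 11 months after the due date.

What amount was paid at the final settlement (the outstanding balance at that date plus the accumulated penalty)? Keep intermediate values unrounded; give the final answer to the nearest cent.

£641.37

Balance at month 6: £700.0000 × (1 + 0.0065)^6 = £727.7475…
After £200.00 payment: £727.7475… − £200.00 = £527.7475…
Balance at month 11: £527.7475… × (1 + 0.0065)^5 = £545.1237…
Penalty: 11 × 1.25% × £700.00 = £96.25
Final settlement = outstanding balance + penalty = £545.1237… + £96.25 = £641.37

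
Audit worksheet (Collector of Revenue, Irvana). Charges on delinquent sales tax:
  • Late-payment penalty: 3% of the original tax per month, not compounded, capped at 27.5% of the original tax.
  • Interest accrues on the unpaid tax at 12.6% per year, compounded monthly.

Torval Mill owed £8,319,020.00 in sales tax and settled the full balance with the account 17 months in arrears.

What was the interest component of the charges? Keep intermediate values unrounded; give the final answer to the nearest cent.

£1,616,476.44

Interest (12.6%/yr ÷ 12 = 1.05%/month): £8,319,020.00 × ((1 + 0.0105)^17 − 1) = £1,616,476.4353…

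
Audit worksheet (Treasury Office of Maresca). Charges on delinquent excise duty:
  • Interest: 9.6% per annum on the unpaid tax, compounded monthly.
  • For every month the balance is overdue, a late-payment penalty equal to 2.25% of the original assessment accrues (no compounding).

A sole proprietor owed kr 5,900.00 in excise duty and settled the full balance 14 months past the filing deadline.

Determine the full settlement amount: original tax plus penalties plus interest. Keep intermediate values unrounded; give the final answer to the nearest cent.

kr 8,454.79

Late-payment penalty = 2.25% × kr 5,900.00 × 14 mo = kr 1,858.50
Interest (9.6%/yr ÷ 12 = 0.8%/month): kr 5,900.00 × ((1 + 0.008)^14 − 1) = kr 696.2858…
Total = kr 5,900.00 + kr 1,858.5000 + kr 696.2858… = kr 8,454.79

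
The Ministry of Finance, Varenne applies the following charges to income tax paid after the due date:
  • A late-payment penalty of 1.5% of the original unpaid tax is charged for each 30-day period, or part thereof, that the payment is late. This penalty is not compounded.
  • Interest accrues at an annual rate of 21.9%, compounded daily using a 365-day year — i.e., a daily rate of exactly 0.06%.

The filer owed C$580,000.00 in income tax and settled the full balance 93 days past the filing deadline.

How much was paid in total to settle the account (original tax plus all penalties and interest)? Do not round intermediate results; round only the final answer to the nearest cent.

Penalty periods: ⌈93/30⌉ = 4; penalty = 4 × 1.5% × C$580,000.00 = C$34,800.00
Interest: C$580,000.00 × ((1 + 0.0006)^93 − 1) = C$580,000.00 × 0.05736849… = C$33,273.7253…
Total = C$580,000.00 + C$34,800.0000 + C$33,273.7253… = C$648,073.73

C$648,073.73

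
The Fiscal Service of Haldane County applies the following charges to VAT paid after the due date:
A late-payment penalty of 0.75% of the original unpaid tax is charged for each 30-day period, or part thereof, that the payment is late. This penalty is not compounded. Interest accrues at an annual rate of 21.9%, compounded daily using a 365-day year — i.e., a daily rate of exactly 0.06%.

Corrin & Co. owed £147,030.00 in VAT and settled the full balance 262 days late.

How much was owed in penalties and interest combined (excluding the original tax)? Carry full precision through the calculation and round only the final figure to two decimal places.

£34,945.28

Penalty periods: ⌈262/30⌉ = 9; penalty = 9 × 0.75% × £147,030.00 = £9,924.53…
Interest: £147,030.00 × ((1 + 0.0006)^262 − 1) = £147,030.00 × 0.17017447… = £25,020.7526…
Penalties + interest = £9,924.5250 + £25,020.7526… = £34,945.28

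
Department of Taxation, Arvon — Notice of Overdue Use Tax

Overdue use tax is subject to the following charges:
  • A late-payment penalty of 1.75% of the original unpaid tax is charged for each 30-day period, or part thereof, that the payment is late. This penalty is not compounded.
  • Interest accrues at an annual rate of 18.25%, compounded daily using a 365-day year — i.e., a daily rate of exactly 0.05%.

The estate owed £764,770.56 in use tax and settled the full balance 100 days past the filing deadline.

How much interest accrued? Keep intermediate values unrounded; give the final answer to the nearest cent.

£39,200.58

Interest: £764,770.56 × ((1 + 0.0005)^100 − 1) = £764,770.56 × 0.05125796… = £39,200.5787…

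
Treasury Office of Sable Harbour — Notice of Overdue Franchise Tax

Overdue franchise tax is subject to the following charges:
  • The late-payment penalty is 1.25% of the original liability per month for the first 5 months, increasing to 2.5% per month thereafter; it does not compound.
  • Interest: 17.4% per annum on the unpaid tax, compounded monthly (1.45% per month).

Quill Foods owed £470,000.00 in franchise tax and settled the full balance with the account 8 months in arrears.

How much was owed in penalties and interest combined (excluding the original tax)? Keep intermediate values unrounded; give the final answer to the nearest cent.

Penalty, months 1–5: 5 × 1.25% × £470,000.00 = £29,375.00
Penalty, months 6–8: 3 × 2.5% × £470,000.00 = £35,250.00
Interest: £470,000.00 × ((1 + 0.0145)^8 − 1) = £470,000.00 × 0.1220609… = £57,368.6011…
Penalties + interest = £64,625.0000 + £57,368.6011… = £121,993.60

£121,993.60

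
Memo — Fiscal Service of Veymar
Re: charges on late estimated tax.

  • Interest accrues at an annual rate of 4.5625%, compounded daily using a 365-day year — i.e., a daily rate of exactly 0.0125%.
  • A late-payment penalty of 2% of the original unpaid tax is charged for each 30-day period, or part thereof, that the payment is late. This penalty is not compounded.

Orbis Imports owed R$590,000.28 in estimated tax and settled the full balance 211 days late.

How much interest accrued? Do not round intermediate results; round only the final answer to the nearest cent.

R$15,767.29

Interest: R$590,000.28 × ((1 + 0.000125)^211 − 1) = R$590,000.28 × 0.02672421… = R$15,767.2891…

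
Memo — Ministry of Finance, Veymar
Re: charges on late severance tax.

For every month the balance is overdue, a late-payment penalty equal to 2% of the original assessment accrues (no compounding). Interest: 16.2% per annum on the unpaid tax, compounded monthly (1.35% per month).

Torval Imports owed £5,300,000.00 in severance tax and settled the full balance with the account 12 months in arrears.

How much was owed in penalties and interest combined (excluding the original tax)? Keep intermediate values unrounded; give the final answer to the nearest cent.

Late-payment penalty: 12 × 2% × £5,300,000.00 = £1,272,000.00
Interest: £5,300,000.00 × ((1 + 0.0135)^12 − 1) = £5,300,000.00 × 0.1745866… = £925,308.8992…
Penalties + interest = £1,272,000.0000 + £925,308.8992… = £2,197,308.90

£2,197,308.90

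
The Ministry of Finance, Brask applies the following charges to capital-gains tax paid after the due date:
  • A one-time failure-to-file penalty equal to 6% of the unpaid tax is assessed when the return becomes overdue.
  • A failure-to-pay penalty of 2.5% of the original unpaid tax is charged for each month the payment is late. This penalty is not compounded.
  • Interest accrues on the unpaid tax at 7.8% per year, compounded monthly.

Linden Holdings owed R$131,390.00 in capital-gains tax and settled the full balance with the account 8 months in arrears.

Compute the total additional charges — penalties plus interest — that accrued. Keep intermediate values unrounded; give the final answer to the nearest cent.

Failure-to-file penalty: 6% × R$131,390.00 = R$7,883.40
Failure-to-pay penalty: 8 × 2.5% × R$131,390.00 = R$26,278.00
Interest (7.8%/yr ÷ 12 = 0.65%/month): R$131,390.00 × ((1 + 0.0065)^8 − 1) = R$6,989.7515…
Penalties + interest = R$34,161.4000 + R$6,989.7515… = R$41,151.15

R$41,151.15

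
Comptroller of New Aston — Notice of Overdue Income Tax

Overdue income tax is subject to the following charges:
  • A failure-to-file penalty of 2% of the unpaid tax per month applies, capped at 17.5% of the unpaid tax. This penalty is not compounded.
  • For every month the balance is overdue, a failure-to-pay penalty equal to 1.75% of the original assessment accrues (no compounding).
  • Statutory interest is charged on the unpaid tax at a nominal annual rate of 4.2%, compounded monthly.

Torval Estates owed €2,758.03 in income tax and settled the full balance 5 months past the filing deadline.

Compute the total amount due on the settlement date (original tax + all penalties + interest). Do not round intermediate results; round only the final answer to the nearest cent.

Failure-to-file: 5 × 2% × €2,758.03 = €275.80… (under the 17.5% cap)
Failure-to-pay penalty: 5 × 1.75% × €2,758.03 = €241.33…
Interest (4.2%/yr ÷ 12 = 0.35%/month): €2,758.03 × ((1 + 0.0035)^5 − 1) = €48.6046…
Total = €2,758.03 + €517.1306… + €48.6046… = €3,323.77

€3,323.77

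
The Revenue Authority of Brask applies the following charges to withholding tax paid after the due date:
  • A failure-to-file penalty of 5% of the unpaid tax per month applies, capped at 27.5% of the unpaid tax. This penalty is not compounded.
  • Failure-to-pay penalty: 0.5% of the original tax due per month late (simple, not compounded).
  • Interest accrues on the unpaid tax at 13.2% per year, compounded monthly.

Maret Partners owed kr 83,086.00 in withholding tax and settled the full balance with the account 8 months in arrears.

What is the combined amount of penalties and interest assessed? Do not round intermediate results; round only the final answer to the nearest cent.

Failure-to-file: 8 × 5% × kr 83,086.00 = kr 33,234.40, capped at 27.5% × kr 83,086.00 = kr 22,848.65
Failure-to-pay penalty = 0.5% × kr 83,086.00 × 8 mo = kr 3,323.44
Interest (13.2%/yr ÷ 12 = 1.1%/month): kr 83,086.00 × ((1 + 0.011)^8 − 1) = kr 7,599.3422…
Penalties + interest = kr 26,172.0900 + kr 7,599.3422… = kr 33,771.43

kr 33,771.43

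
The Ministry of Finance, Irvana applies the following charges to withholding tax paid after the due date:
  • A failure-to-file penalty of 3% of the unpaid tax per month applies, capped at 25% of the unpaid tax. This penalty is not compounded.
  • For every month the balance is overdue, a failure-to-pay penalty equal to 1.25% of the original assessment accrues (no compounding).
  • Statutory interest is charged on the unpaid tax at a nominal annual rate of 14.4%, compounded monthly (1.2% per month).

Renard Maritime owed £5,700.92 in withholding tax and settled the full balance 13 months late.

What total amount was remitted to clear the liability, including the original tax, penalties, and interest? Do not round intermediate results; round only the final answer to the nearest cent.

£9,008.83

Failure-to-file: 13 × 3% × £5,700.92 = £2,223.36…, capped at 25% × £5,700.92 = £1,425.23
Failure-to-pay penalty = 1.25% × £5,700.92 × 13 mo = £926.40…
Interest: £5,700.92 × ((1 + 0.012)^13 − 1) = £5,700.92 × 0.1677414… = £956.2801…
Total = £5,700.92 + £2,351.6295 + £956.2801… = £9,008.83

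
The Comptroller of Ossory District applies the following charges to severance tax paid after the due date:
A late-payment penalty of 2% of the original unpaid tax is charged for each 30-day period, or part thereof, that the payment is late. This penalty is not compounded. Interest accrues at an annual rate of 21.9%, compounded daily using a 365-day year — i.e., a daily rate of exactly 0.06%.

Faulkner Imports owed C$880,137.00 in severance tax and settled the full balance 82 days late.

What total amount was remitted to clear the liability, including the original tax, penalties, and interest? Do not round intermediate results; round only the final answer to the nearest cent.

Penalty periods: ⌈82/30⌉ = 3; penalty = 3 × 2% × C$880,137.00 = C$52,808.22
Interest: C$880,137.00 × ((1 + 0.0006)^82 − 1) = C$880,137.00 × 0.05041492… = C$44,372.0345…
Total = C$880,137.00 + C$52,808.2200 + C$44,372.0345… = C$977,317.25

C$977,317.25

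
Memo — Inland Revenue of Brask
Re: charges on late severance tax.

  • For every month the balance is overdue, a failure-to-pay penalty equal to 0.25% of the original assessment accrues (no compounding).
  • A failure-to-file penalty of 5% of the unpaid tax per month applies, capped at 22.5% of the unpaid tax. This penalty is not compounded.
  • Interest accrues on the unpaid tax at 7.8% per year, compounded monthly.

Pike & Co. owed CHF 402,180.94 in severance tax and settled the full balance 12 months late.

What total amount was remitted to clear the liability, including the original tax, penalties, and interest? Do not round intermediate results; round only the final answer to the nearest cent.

CHF 537,253.33

Failure-to-file: 12 × 5% × CHF 402,180.94 = CHF 241,308.56…, capped at 22.5% × CHF 402,180.94 = CHF 90,490.71…
Failure-to-pay penalty = 0.25% × CHF 402,180.94 × 12 mo = CHF 12,065.43…
Interest (7.8%/yr ÷ 12 = 0.65%/month): CHF 402,180.94 × ((1 + 0.0065)^12 − 1) = CHF 32,516.2527…
Total = CHF 402,180.94 + CHF 102,556.1397 + CHF 32,516.2527… = CHF 537,253.33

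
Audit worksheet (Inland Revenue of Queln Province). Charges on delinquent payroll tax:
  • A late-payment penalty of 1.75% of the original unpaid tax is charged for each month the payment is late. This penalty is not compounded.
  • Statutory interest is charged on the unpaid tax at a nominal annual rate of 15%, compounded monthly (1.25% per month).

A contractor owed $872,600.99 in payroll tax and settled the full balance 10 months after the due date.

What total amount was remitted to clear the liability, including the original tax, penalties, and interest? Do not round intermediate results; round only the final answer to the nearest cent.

Late-payment penalty: 10 × 1.75% × $872,600.99 = $152,705.17…
Interest: $872,600.99 × ((1 + 0.0125)^10 − 1) = $872,600.99 × 0.1322708… = $115,419.6569…
Total = $872,600.99 + $152,705.1733… + $115,419.6569… = $1,140,725.82

$1,140,725.82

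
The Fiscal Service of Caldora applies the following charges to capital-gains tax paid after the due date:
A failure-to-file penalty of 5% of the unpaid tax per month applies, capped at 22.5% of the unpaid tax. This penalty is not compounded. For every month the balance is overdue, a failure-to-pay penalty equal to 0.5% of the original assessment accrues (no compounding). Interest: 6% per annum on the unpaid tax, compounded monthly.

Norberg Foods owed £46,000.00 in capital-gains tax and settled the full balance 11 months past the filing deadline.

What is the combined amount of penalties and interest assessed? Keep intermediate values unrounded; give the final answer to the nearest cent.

Failure-to-file: 11 × 5% × £46,000.00 = £25,300.00, capped at 22.5% × £46,000.00 = £10,350.00
Failure-to-pay penalty: 11 × 0.5% × £46,000.00 = £2,530.00
Interest (6%/yr ÷ 12 = 0.5%/month): £46,000.00 × ((1 + 0.005)^11 − 1) = £2,594.2083…
Penalties + interest = £12,880.0000 + £2,594.2083… = £15,474.21

£15,474.21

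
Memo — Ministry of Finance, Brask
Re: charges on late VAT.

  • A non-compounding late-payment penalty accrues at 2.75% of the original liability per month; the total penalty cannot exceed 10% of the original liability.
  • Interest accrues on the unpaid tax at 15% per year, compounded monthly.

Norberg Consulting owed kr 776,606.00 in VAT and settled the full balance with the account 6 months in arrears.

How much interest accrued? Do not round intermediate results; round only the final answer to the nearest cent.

kr 60,096.24

Interest (15%/yr ÷ 12 = 1.25%/month): kr 776,606.00 × ((1 + 0.0125)^6 − 1) = kr 60,096.2423…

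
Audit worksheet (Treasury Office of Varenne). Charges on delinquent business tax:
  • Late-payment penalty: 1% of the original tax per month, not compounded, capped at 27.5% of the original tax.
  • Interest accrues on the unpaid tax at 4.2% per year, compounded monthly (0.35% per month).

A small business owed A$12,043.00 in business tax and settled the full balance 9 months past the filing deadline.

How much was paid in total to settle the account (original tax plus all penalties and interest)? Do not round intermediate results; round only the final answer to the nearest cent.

Penalty: 9 × 1% × A$12,043.00 = A$1,083.87 (below the 27.5% cap of A$3,311.83…)
Interest: A$12,043.00 × ((1 + 0.0035)^9 − 1) = A$12,043.00 × 0.0319446… = A$384.7091…
Total = A$12,043.00 + A$1,083.8700 + A$384.7091… = A$13,511.58

A$13,511.58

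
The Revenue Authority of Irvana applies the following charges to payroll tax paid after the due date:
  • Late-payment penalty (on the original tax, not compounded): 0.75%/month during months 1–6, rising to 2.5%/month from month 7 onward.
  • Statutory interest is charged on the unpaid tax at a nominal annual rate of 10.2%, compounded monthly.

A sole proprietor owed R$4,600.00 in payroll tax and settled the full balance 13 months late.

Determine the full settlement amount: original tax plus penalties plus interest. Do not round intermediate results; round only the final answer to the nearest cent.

R$6,147.05

Penalty, months 1–6: 6 × 0.75% × R$4,600.00 = R$207.00
Penalty, months 7–13: 7 × 2.5% × R$4,600.00 = R$805.00
Interest (10.2%/yr ÷ 12 = 0.85%/month): R$4,600.00 × ((1 + 0.0085)^13 − 1) = R$535.0487…
Total = R$4,600.00 + R$1,012.0000 + R$535.0487… = R$6,147.05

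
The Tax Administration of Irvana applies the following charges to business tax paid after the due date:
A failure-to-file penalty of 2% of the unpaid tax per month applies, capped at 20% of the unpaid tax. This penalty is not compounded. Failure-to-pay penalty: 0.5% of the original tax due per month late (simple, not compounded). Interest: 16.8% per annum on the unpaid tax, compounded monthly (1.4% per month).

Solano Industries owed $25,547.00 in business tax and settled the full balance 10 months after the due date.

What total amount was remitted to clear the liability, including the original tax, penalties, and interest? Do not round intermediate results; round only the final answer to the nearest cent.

Failure-to-file: 10 × 2% × $25,547.00 = $5,109.40, capped at 20% × $25,547.00 = $5,109.40
Failure-to-pay penalty = 0.5% × $25,547.00 × 10 mo = $1,277.35
Interest: $25,547.00 × ((1 + 0.014)^10 − 1) = $25,547.00 × 0.1491575… = $3,810.5263…
Total = $25,547.00 + $6,386.7500 + $3,810.5263… = $35,744.28

$35,744.28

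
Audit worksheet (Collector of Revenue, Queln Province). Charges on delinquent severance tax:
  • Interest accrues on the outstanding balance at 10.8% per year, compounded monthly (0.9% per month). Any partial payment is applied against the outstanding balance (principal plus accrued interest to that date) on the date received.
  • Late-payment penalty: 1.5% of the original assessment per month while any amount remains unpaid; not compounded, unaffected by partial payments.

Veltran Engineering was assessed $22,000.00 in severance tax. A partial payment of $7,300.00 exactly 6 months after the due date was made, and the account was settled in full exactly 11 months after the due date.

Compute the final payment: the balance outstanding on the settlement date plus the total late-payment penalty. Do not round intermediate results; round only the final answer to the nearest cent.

$20,274.24

Balance at month 6: $22,000.0000 × (1 + 0.009)^6 = $23,215.0529…
After $7,300.00 payment: $23,215.0529… − $7,300.00 = $15,915.0529…
Balance at month 11: $15,915.0529… × (1 + 0.009)^5 = $16,644.2381…
Penalty: 11 × 1.5% × $22,000.00 = $3,630.00
Final settlement = outstanding balance + penalty = $16,644.2381… + $3,630.00 = $20,274.24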